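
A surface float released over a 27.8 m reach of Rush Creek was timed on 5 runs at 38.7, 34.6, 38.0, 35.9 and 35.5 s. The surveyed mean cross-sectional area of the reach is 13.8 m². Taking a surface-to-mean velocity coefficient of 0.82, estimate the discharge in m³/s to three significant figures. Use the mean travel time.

t̄ = (38.7 + 34.6 + 38.0 + 35.9 + 35.5) / 5 = 36.54 s
v_surface = L / t̄ = 27.8 / 36.54 = 0.7608 m/s
v_mean = 0.82 × 0.7608 = 0.6239 m/s
Q = A × v_mean = 13.8 × 0.6239 = 8.609 m³/s

8.61 m³/s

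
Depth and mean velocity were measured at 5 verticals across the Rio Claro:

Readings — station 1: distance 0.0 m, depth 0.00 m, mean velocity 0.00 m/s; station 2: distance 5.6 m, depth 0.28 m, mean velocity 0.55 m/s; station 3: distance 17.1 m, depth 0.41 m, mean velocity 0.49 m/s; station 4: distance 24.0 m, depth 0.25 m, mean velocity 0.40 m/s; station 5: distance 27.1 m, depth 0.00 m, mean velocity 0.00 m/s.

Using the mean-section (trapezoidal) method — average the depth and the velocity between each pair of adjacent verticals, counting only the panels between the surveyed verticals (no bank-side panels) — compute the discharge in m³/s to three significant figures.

3.37 m³/s

Panel 1-2: Δb = 5.6 m, d̄ = (0.00+0.28)/2 = 0.14, v̄ = (0.00+0.55)/2 = 0.275 → q = 5.6×0.14×0.275 = 0.2156 m³/s
Panel 2-3: Δb = 11.5 m, d̄ = (0.28+0.41)/2 = 0.345, v̄ = (0.55+0.49)/2 = 0.52 → q = 11.5×0.345×0.52 = 2.063 m³/s
Panel 3-4: Δb = 6.9 m, d̄ = (0.41+0.25)/2 = 0.33, v̄ = (0.49+0.40)/2 = 0.445 → q = 6.9×0.33×0.445 = 1.013 m³/s
Panel 4-5: Δb = 3.1 m, d̄ = (0.25+0.00)/2 = 0.125, v̄ = (0.40+0.00)/2 = 0.2 → q = 3.1×0.125×0.2 = 0.07750 m³/s
Q = Σ q = 3.369 m³/s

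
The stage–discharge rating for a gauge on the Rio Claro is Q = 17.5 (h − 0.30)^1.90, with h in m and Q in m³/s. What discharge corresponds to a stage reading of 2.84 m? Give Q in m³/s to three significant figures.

Q = 17.5 × (2.84 − 0.30)^1.90 = 17.5 × 2.54^1.90 = 102.9 m³/s

103 m³/s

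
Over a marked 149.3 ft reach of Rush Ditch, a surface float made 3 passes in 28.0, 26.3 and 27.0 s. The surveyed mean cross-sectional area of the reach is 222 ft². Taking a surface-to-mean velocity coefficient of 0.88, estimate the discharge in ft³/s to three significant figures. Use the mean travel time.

1080 ft³/s

t̄ = (28.0 + 26.3 + 27.0) / 3 = 27.1 s
v_surface = L / t̄ = 149.3 / 27.1 = 5.509 ft/s
v_mean = 0.88 × 5.509 = 4.848 ft/s
Q = A × v_mean = 222 × 4.848 = 1076 ft³/s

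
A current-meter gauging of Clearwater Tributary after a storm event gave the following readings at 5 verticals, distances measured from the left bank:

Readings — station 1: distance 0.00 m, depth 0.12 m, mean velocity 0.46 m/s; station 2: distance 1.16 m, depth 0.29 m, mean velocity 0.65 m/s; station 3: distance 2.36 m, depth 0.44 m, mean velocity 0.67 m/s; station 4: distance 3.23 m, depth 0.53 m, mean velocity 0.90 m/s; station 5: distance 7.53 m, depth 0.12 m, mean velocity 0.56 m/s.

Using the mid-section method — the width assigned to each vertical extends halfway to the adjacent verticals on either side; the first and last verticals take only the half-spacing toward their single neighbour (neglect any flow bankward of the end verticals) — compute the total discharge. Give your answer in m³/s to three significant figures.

w_1 = (1.16 − 0.00)/2 = 0.58 m; q_1 = 0.46 × 0.12 × 0.58 = 0.03202 m³/s
w_2 = (2.36 − 0.00)/2 = 1.18 m; q_2 = 0.65 × 0.29 × 1.18 = 0.2224 m³/s
w_3 = (3.23 − 1.16)/2 = 1.035 m; q_3 = 0.67 × 0.44 × 1.035 = 0.3051 m³/s
w_4 = (7.53 − 2.36)/2 = 2.585 m; q_4 = 0.90 × 0.53 × 2.585 = 1.233 m³/s
w_5 = (7.53 − 3.23)/2 = 2.15 m; q_5 = 0.56 × 0.12 × 2.15 = 0.1445 m³/s
Q = Σ qᵢ = 1.937 m³/s

1.94 m³/s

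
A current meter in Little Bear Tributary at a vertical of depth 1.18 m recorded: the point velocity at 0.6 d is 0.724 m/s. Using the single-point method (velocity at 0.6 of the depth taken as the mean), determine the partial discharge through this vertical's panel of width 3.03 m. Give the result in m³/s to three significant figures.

2.59 m³/s

v̄ = v₀.₆ = 0.724 m/s
q = v̄ × d × w = 0.7240 × 1.18 × 3.03 = 2.589 m³/s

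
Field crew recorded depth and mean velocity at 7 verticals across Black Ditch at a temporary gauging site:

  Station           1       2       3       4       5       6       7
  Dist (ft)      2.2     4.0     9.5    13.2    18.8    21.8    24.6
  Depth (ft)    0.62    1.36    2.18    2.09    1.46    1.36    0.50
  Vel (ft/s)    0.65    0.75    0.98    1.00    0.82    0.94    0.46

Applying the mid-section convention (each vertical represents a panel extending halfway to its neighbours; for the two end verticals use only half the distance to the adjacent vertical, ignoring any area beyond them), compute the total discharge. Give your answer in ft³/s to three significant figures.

w_1 = (4.0 − 2.2)/2 = 0.9 ft; q_1 = 0.65 × 0.62 × 0.9 = 0.3627 ft³/s
w_2 = (9.5 − 2.2)/2 = 3.65 ft; q_2 = 0.75 × 1.36 × 3.65 = 3.723 ft³/s
w_3 = (13.2 − 4.0)/2 = 4.6 ft; q_3 = 0.98 × 2.18 × 4.6 = 9.827 ft³/s
w_4 = (18.8 − 9.5)/2 = 4.65 ft; q_4 = 1.00 × 2.09 × 4.65 = 9.719 ft³/s
w_5 = (21.8 − 13.2)/2 = 4.3 ft; q_5 = 0.82 × 1.46 × 4.3 = 5.148 ft³/s
w_6 = (24.6 − 18.8)/2 = 2.9 ft; q_6 = 0.94 × 1.36 × 2.9 = 3.707 ft³/s
w_7 = (24.6 − 21.8)/2 = 1.4 ft; q_7 = 0.46 × 0.50 × 1.4 = 0.3220 ft³/s
Q = Σ qᵢ = 32.81 ft³/s

32.8 ft³/s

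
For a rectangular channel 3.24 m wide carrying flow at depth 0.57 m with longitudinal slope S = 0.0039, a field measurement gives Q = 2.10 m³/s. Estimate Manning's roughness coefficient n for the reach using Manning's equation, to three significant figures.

A = b·y = 3.24 × 0.57 = 1.847 m²
P = b + 2y = 3.24 + 2×0.57 = 4.380 m
R = A/P = 1.847/4.380 = 0.4216 m
n = (1/Q)·A·R^(2/3)·S^(1/2) = (1/2.10) × 1.847 × 0.5623 × 0.06245 = 0.03088

0.0309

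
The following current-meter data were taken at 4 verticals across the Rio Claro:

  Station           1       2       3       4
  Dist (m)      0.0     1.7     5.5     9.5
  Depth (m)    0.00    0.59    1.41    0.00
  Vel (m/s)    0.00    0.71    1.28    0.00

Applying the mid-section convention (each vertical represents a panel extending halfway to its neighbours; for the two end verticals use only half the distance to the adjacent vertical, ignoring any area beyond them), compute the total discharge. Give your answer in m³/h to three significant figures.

29500 m³/h

w_2 = (5.5 − 0.0)/2 = 2.75 m; q_2 = 0.71 × 0.59 × 2.75 = 1.152 m³/s
w_3 = (9.5 − 1.7)/2 = 3.9 m; q_3 = 1.28 × 1.41 × 3.9 = 7.039 m³/s
Stations 1, 4 contribute zero (depth or velocity is 0).
Q = Σ qᵢ = 8.191 m³/s
= 8.191 × 3600 = 29490 m³/h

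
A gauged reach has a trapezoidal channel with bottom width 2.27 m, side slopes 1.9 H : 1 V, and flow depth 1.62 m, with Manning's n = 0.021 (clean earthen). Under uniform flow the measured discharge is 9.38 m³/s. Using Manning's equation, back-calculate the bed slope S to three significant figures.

0.000562

A = (b + z·y)·y = (2.27 + 1.9×1.62)×1.62 = 8.664 m²
P = b + 2y√(1+z²) = 2.27 + 2×1.62×√(1+1.9²) = 9.227 m
R = A/P = 8.664/9.227 = 0.9390 m
S = (Q·n / (1·A·R^(2/3)))² = (9.38×0.021 / (1×8.664×0.9589))² = 0.0005622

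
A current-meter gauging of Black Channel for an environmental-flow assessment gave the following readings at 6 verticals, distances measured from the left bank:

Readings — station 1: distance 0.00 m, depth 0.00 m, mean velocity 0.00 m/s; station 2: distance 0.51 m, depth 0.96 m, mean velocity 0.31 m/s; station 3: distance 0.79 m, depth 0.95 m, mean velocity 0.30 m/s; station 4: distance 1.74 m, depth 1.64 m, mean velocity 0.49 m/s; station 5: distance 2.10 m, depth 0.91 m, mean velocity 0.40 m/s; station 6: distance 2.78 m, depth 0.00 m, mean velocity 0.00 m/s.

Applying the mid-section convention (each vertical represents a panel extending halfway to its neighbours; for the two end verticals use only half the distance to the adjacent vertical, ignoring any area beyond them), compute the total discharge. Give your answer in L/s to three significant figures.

w_2 = (0.79 − 0.00)/2 = 0.395 m; q_2 = 0.31 × 0.96 × 0.395 = 0.1176 m³/s
w_3 = (1.74 − 0.51)/2 = 0.615 m; q_3 = 0.30 × 0.95 × 0.615 = 0.1753 m³/s
w_4 = (2.10 − 0.79)/2 = 0.655 m; q_4 = 0.49 × 1.64 × 0.655 = 0.5264 m³/s
w_5 = (2.78 − 1.74)/2 = 0.52 m; q_5 = 0.40 × 0.91 × 0.52 = 0.1893 m³/s
Stations 1, 6 contribute zero (depth or velocity is 0).
Q = Σ qᵢ = 1.008 m³/s
= 1.008 × 1000 = 1008 L/s

1010 L/s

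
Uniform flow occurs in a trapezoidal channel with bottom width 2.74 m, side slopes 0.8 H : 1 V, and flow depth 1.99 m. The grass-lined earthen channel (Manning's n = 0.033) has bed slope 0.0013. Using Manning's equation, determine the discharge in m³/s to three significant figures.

A = (b + z·y)·y = (2.74 + 0.8×1.99)×1.99 = 8.621 m²
P = b + 2y√(1+z²) = 2.74 + 2×1.99×√(1+0.8²) = 7.837 m
R = A/P = 8.621/7.837 = 1.100 m
Q = (1/n)·A·R^(2/3)·S^(1/2) = (1/0.033) × 8.621 × 1.100^(2/3) × 0.0013^(1/2) = 10.04 m³/s

10.0 m³/s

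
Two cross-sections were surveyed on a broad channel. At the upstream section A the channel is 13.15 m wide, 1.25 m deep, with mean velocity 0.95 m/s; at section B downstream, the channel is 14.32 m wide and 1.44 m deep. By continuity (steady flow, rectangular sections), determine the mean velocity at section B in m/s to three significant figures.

0.757 m/s

Q = A₁V₁ = (13.15×1.25) × 0.95 = 15.62 m³/s
A₂ = 14.32 × 1.44 = 20.62 m²
V₂ = Q/A₂ = 15.62/20.62 = 0.7573 m/s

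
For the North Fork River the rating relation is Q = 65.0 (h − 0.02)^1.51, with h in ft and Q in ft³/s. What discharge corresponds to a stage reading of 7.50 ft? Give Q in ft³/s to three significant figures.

Q = 65.0 × (7.50 − 0.02)^1.51 = 65.0 × 7.48^1.51 = 1357 ft³/s

1360 ft³/s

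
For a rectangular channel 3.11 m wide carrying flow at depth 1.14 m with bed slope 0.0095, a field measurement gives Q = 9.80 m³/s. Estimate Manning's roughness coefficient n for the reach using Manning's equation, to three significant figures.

0.0267

A = b·y = 3.11 × 1.14 = 3.545 m²
P = b + 2y = 3.11 + 2×1.14 = 5.390 m
R = A/P = 3.545/5.390 = 0.6578 m
n = (1/Q)·A·R^(2/3)·S^(1/2) = (1/9.80) × 3.545 × 0.7563 × 0.09747 = 0.02667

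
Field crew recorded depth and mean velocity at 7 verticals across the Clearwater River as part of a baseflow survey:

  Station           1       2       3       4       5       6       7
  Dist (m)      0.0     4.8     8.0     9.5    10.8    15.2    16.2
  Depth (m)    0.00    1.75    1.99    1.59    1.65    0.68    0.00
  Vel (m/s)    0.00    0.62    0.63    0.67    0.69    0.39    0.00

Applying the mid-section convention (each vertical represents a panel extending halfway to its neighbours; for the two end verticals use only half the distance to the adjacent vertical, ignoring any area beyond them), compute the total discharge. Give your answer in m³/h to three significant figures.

w_2 = (8.0 − 0.0)/2 = 4 m; q_2 = 0.62 × 1.75 × 4 = 4.340 m³/s
w_3 = (9.5 − 4.8)/2 = 2.35 m; q_3 = 0.63 × 1.99 × 2.35 = 2.946 m³/s
w_4 = (10.8 − 8.0)/2 = 1.4 m; q_4 = 0.67 × 1.59 × 1.4 = 1.491 m³/s
w_5 = (15.2 − 9.5)/2 = 2.85 m; q_5 = 0.69 × 1.65 × 2.85 = 3.245 m³/s
w_6 = (16.2 − 10.8)/2 = 2.7 m; q_6 = 0.39 × 0.68 × 2.7 = 0.7160 m³/s
Stations 1, 7 contribute zero (depth or velocity is 0).
Q = Σ qᵢ = 12.74 m³/s
= 12.74 × 3600 = 45860 m³/h

45900 m³/h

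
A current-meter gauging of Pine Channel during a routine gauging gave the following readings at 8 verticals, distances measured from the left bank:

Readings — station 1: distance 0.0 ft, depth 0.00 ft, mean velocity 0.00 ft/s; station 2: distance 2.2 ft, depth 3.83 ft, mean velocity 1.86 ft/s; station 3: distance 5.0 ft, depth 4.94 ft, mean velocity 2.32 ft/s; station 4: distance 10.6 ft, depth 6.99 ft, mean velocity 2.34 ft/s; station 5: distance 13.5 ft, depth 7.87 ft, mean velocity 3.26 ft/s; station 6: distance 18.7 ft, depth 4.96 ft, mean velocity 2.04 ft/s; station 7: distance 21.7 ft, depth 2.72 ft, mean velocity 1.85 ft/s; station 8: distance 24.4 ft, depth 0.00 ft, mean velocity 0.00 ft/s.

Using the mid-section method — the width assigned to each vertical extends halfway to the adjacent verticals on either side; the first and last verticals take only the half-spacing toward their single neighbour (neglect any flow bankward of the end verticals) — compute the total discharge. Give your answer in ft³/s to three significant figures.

295 ft³/s

w_2 = (5.0 − 0.0)/2 = 2.5 ft; q_2 = 1.86 × 3.83 × 2.5 = 17.81 ft³/s
w_3 = (10.6 − 2.2)/2 = 4.2 ft; q_3 = 2.32 × 4.94 × 4.2 = 48.14 ft³/s
w_4 = (13.5 − 5.0)/2 = 4.25 ft; q_4 = 2.34 × 6.99 × 4.25 = 69.52 ft³/s
w_5 = (18.7 − 10.6)/2 = 4.05 ft; q_5 = 3.26 × 7.87 × 4.05 = 103.9 ft³/s
w_6 = (21.7 − 13.5)/2 = 4.1 ft; q_6 = 2.04 × 4.96 × 4.1 = 41.49 ft³/s
w_7 = (24.4 − 18.7)/2 = 2.85 ft; q_7 = 1.85 × 2.72 × 2.85 = 14.34 ft³/s
Stations 1, 8 contribute zero (depth or velocity is 0).
Q = Σ qᵢ = 295.2 ft³/s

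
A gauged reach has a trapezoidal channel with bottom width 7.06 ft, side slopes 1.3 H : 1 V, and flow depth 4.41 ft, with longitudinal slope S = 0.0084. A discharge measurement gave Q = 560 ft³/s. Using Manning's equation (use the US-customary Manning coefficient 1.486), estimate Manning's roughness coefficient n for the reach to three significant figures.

A = (b + z·y)·y = (7.06 + 1.3×4.41)×4.41 = 56.42 ft²
P = b + 2y√(1+z²) = 7.06 + 2×4.41×√(1+1.3²) = 21.53 ft
R = A/P = 56.42/21.53 = 2.621 ft
n = (1.486/Q)·A·R^(2/3)·S^(1/2) = (1.486/560) × 56.42 × 1.901 × 0.09165 = 0.02608

0.0261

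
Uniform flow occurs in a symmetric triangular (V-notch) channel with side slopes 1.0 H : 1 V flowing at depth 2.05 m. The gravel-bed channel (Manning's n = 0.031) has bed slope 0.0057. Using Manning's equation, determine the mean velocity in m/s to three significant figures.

1.97 m/s

A = z·y² = 1.0×2.05² = 4.203 m²
P = 2y√(1+z²) = 2×2.05×√(1+1.0²) = 5.798 m
R = A/P = 4.203/5.798 = 0.7248 m
Q = (1/n)·A·R^(2/3)·S^(1/2) = (1/0.031) × 4.203 × 0.7248^(2/3) × 0.0057^(1/2) = 8.258 m³/s
V = Q/A = 8.258/4.203 = 1.965 m/s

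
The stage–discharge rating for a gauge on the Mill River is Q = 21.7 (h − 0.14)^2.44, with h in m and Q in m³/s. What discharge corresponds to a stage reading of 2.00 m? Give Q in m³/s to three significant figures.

Q = 21.7 × (2.00 − 0.14)^2.44 = 21.7 × 1.86^2.44 = 98.64 m³/s

98.6 m³/s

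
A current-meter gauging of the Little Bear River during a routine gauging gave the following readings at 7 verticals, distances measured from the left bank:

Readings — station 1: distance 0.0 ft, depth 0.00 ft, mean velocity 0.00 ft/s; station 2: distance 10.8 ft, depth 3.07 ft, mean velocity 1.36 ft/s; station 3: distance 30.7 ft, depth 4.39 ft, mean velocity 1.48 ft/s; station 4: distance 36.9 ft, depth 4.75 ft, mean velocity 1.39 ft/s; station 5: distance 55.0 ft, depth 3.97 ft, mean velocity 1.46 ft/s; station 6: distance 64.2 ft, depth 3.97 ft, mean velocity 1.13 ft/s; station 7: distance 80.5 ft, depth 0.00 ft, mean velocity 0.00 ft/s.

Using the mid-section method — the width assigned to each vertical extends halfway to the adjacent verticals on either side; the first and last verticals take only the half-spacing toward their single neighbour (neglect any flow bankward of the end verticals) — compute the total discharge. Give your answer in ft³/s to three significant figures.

365 ft³/s

w_2 = (30.7 − 0.0)/2 = 15.35 ft; q_2 = 1.36 × 3.07 × 15.35 = 64.09 ft³/s
w_3 = (36.9 − 10.8)/2 = 13.05 ft; q_3 = 1.48 × 4.39 × 13.05 = 84.79 ft³/s
w_4 = (55.0 − 30.7)/2 = 12.15 ft; q_4 = 1.39 × 4.75 × 12.15 = 80.22 ft³/s
w_5 = (64.2 − 36.9)/2 = 13.65 ft; q_5 = 1.46 × 3.97 × 13.65 = 79.12 ft³/s
w_6 = (80.5 − 55.0)/2 = 12.75 ft; q_6 = 1.13 × 3.97 × 12.75 = 57.20 ft³/s
Stations 1, 7 contribute zero (depth or velocity is 0).
Q = Σ qᵢ = 365.4 ft³/s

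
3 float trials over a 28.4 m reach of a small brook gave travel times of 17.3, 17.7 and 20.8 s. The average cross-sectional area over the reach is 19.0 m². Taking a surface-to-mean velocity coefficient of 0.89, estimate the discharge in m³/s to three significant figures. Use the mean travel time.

25.8 m³/s

t̄ = (17.3 + 17.7 + 20.8) / 3 = 18.6 s
v_surface = L / t̄ = 28.4 / 18.6 = 1.527 m/s
v_mean = 0.89 × 1.527 = 1.359 m/s
Q = A × v_mean = 19.0 × 1.359 = 25.82 m³/s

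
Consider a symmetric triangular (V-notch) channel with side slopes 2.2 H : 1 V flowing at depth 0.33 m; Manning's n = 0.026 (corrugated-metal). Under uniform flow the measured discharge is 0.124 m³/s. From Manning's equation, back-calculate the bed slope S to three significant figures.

A = z·y² = 2.2×0.33² = 0.2396 m²
P = 2y√(1+z²) = 2×0.33×√(1+2.2²) = 1.595 m
R = A/P = 0.2396/1.595 = 0.1502 m
S = (Q·n / (1·A·R^(2/3)))² = (0.124×0.026 / (1×0.2396×0.2826))² = 0.002268

0.00227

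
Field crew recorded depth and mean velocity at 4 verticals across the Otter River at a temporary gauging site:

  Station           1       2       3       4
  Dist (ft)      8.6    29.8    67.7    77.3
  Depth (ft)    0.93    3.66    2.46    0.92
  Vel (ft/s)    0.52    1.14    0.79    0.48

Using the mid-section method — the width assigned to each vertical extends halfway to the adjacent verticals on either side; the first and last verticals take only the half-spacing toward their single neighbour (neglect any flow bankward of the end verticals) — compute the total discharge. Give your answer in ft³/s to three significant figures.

w_1 = (29.8 − 8.6)/2 = 10.6 ft; q_1 = 0.52 × 0.93 × 10.6 = 5.126 ft³/s
w_2 = (67.7 − 8.6)/2 = 29.55 ft; q_2 = 1.14 × 3.66 × 29.55 = 123.3 ft³/s
w_3 = (77.3 − 29.8)/2 = 23.75 ft; q_3 = 0.79 × 2.46 × 23.75 = 46.16 ft³/s
w_4 = (77.3 − 67.7)/2 = 4.8 ft; q_4 = 0.48 × 0.92 × 4.8 = 2.120 ft³/s
Q = Σ qᵢ = 176.7 ft³/s

177 ft³/s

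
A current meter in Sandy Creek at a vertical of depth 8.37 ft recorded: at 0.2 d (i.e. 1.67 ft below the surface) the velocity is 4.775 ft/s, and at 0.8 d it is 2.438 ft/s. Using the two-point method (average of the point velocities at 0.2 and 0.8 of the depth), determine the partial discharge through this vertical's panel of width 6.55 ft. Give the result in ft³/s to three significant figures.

198 ft³/s

v̄ = (4.775 + 2.438) / 2 = 3.607 ft/s
q = v̄ × d × w = 3.607 × 8.37 × 6.55 = 197.7 ft³/s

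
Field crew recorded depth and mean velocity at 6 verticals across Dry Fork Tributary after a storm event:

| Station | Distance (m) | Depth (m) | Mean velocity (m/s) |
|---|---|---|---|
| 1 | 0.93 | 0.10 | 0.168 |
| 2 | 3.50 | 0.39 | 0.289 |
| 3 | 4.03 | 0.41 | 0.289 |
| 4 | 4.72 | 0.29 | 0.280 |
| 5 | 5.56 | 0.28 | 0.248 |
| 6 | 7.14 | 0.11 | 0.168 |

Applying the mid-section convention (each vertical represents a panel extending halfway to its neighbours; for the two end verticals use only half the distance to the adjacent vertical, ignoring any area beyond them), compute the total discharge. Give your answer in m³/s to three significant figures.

w_1 = (3.50 − 0.93)/2 = 1.285 m; q_1 = 0.168 × 0.10 × 1.285 = 0.02159 m³/s
w_2 = (4.03 − 0.93)/2 = 1.55 m; q_2 = 0.289 × 0.39 × 1.55 = 0.1747 m³/s
w_3 = (4.72 − 3.50)/2 = 0.61 m; q_3 = 0.289 × 0.41 × 0.61 = 0.07228 m³/s
w_4 = (5.56 − 4.03)/2 = 0.765 m; q_4 = 0.280 × 0.29 × 0.765 = 0.06212 m³/s
w_5 = (7.14 − 4.72)/2 = 1.21 m; q_5 = 0.248 × 0.28 × 1.21 = 0.08402 m³/s
w_6 = (7.14 − 5.56)/2 = 0.79 m; q_6 = 0.168 × 0.11 × 0.79 = 0.01460 m³/s
Q = Σ qᵢ = 0.4293 m³/s

0.429 m³/s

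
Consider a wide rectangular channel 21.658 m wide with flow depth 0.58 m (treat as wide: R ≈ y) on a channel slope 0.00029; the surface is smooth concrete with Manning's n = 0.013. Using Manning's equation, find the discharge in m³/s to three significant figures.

11.4 m³/s

A = b·y = 21.658 × 0.58 = 12.56 m²
Wide channel: R ≈ y = 0.58 m
Q = (1/n)·A·R^(2/3)·S^(1/2) = (1/0.013) × 12.56 × 0.5800^(2/3) × 0.00029^(1/2) = 11.44 m³/s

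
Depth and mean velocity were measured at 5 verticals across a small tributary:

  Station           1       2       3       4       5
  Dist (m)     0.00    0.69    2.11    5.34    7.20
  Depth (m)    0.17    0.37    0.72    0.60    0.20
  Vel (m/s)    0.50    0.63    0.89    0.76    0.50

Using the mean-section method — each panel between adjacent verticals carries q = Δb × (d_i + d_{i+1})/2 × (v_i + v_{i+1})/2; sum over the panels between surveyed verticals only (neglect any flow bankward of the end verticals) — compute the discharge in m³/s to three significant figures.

Panel 1-2: Δb = 0.69 m, d̄ = (0.17+0.37)/2 = 0.27, v̄ = (0.50+0.63)/2 = 0.565 → q = 0.69×0.27×0.565 = 0.1053 m³/s
Panel 2-3: Δb = 1.42 m, d̄ = (0.37+0.72)/2 = 0.545, v̄ = (0.63+0.89)/2 = 0.76 → q = 1.42×0.545×0.76 = 0.5882 m³/s
Panel 3-4: Δb = 3.23 m, d̄ = (0.72+0.60)/2 = 0.66, v̄ = (0.89+0.76)/2 = 0.825 → q = 3.23×0.66×0.825 = 1.759 m³/s
Panel 4-5: Δb = 1.86 m, d̄ = (0.60+0.20)/2 = 0.4, v̄ = (0.76+0.50)/2 = 0.63 → q = 1.86×0.4×0.63 = 0.4687 m³/s
Q = Σ q = 2.921 m³/s

2.92 m³/s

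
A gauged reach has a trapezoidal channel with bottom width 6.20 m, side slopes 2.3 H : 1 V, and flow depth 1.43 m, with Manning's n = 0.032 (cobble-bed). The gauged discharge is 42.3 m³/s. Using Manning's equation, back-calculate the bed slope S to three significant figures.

A = (b + z·y)·y = (6.20 + 2.3×1.43)×1.43 = 13.57 m²
P = b + 2y√(1+z²) = 6.20 + 2×1.43×√(1+2.3²) = 13.37 m
R = A/P = 13.57/13.37 = 1.015 m
S = (Q·n / (1·A·R^(2/3)))² = (42.3×0.032 / (1×13.57×1.010))² = 0.009759

0.00976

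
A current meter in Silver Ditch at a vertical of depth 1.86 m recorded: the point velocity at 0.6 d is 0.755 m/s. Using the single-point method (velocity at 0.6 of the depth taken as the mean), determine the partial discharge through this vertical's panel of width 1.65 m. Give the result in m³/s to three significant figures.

v̄ = v₀.₆ = 0.755 m/s
q = v̄ × d × w = 0.7550 × 1.86 × 1.65 = 2.317 m³/s

2.32 m³/s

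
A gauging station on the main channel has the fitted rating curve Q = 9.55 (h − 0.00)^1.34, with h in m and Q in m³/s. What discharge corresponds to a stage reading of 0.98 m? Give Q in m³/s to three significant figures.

Q = 9.55 × (0.98 − 0.00)^1.34 = 9.55 × 0.98^1.34 = 9.295 m³/s

9.29 m³/s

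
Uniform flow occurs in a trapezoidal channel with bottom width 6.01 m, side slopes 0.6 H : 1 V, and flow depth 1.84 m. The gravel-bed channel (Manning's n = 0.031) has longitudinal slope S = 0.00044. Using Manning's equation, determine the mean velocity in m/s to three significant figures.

0.794 m/s

A = (b + z·y)·y = (6.01 + 0.6×1.84)×1.84 = 13.09 m²
P = b + 2y√(1+z²) = 6.01 + 2×1.84×√(1+0.6²) = 10.30 m
R = A/P = 13.09/10.30 = 1.271 m
Q = (1/n)·A·R^(2/3)·S^(1/2) = (1/0.031) × 13.09 × 1.271^(2/3) × 0.00044^(1/2) = 10.39 m³/s
V = Q/A = 10.39/13.09 = 0.7938 m/s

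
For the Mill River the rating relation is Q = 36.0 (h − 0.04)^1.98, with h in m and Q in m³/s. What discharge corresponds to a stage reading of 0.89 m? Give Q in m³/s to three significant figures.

26.1 m³/s

Q = 36.0 × (0.89 − 0.04)^1.98 = 36.0 × 0.85^1.98 = 26.09 m³/s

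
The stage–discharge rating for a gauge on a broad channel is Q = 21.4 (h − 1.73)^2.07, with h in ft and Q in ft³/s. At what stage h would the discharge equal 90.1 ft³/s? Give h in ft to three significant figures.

h − h₀ = (Q/C)^(1/b) = (90.1/21.4)^(1/2.07) = 2.003 ft
h = 1.73 + 2.003 = 3.733 ft

3.73 ft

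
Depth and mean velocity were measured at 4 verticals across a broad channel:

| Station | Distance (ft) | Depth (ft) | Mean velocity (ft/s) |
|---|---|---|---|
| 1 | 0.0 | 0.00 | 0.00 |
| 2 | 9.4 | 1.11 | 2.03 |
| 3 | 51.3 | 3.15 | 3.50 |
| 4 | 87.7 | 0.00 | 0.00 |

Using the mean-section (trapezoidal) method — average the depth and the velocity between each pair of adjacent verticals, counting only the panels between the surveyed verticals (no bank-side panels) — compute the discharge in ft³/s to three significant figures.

352 ft³/s

Panel 1-2: Δb = 9.4 ft, d̄ = (0.00+1.11)/2 = 0.555, v̄ = (0.00+2.03)/2 = 1.015 → q = 9.4×0.555×1.015 = 5.295 ft³/s
Panel 2-3: Δb = 41.9 ft, d̄ = (1.11+3.15)/2 = 2.13, v̄ = (2.03+3.50)/2 = 2.765 → q = 41.9×2.13×2.765 = 246.8 ft³/s
Panel 3-4: Δb = 36.4 ft, d̄ = (3.15+0.00)/2 = 1.575, v̄ = (3.50+0.00)/2 = 1.75 → q = 36.4×1.575×1.75 = 100.3 ft³/s
Q = Σ q = 352.4 ft³/s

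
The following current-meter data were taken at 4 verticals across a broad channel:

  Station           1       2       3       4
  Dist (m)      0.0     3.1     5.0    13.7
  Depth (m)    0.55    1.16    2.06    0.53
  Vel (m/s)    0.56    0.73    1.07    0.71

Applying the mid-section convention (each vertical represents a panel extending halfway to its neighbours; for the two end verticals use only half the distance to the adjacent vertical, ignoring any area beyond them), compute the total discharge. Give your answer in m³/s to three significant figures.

15.9 m³/s

w_1 = (3.1 − 0.0)/2 = 1.55 m; q_1 = 0.56 × 0.55 × 1.55 = 0.4774 m³/s
w_2 = (5.0 − 0.0)/2 = 2.5 m; q_2 = 0.73 × 1.16 × 2.5 = 2.117 m³/s
w_3 = (13.7 − 3.1)/2 = 5.3 m; q_3 = 1.07 × 2.06 × 5.3 = 11.68 m³/s
w_4 = (13.7 − 5.0)/2 = 4.35 m; q_4 = 0.71 × 0.53 × 4.35 = 1.637 m³/s
Q = Σ qᵢ = 15.91 m³/s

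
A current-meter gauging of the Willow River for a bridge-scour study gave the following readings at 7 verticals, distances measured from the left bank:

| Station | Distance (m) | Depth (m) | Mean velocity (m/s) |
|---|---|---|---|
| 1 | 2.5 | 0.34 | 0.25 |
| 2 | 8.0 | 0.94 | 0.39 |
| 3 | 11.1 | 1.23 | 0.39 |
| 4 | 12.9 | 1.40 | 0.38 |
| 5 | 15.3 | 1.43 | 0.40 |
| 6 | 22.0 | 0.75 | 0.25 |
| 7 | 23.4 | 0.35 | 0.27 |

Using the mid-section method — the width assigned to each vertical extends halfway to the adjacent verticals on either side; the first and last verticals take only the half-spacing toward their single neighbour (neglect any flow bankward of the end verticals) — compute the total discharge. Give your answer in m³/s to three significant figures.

w_1 = (8.0 − 2.5)/2 = 2.75 m; q_1 = 0.25 × 0.34 × 2.75 = 0.2338 m³/s
w_2 = (11.1 − 2.5)/2 = 4.3 m; q_2 = 0.39 × 0.94 × 4.3 = 1.576 m³/s
w_3 = (12.9 − 8.0)/2 = 2.45 m; q_3 = 0.39 × 1.23 × 2.45 = 1.175 m³/s
w_4 = (15.3 − 11.1)/2 = 2.1 m; q_4 = 0.38 × 1.40 × 2.1 = 1.117 m³/s
w_5 = (22.0 − 12.9)/2 = 4.55 m; q_5 = 0.40 × 1.43 × 4.55 = 2.603 m³/s
w_6 = (23.4 − 15.3)/2 = 4.05 m; q_6 = 0.25 × 0.75 × 4.05 = 0.7594 m³/s
w_7 = (23.4 − 22.0)/2 = 0.7 m; q_7 = 0.27 × 0.35 × 0.7 = 0.06615 m³/s
Q = Σ qᵢ = 7.531 m³/s

7.53 m³/s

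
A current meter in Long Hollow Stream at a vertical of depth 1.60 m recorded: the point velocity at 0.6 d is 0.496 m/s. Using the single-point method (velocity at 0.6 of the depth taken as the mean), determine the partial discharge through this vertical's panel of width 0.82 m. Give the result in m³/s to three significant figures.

0.651 m³/s

v̄ = v₀.₆ = 0.496 m/s
q = v̄ × d × w = 0.4960 × 1.60 × 0.82 = 0.6508 m³/s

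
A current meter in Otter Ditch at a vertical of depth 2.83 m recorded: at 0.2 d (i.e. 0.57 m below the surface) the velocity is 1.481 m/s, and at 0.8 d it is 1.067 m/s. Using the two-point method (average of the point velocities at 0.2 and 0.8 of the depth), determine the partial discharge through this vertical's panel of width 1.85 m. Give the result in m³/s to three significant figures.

v̄ = (1.481 + 1.067) / 2 = 1.274 m/s
q = v̄ × d × w = 1.274 × 2.83 × 1.85 = 6.670 m³/s

6.67 m³/s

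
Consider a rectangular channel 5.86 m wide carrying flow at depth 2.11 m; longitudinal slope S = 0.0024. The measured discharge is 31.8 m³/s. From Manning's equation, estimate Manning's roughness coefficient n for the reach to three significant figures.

0.0218

A = b·y = 5.86 × 2.11 = 12.36 m²
P = b + 2y = 5.86 + 2×2.11 = 10.08 m
R = A/P = 12.36/10.08 = 1.227 m
n = (1/Q)·A·R^(2/3)·S^(1/2) = (1/31.8) × 12.36 × 1.146 × 0.04899 = 0.02183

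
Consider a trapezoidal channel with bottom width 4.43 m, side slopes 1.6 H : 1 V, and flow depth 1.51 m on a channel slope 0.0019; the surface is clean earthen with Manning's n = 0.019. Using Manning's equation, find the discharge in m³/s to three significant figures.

24.0 m³/s

A = (b + z·y)·y = (4.43 + 1.6×1.51)×1.51 = 10.34 m²
P = b + 2y√(1+z²) = 4.43 + 2×1.51×√(1+1.6²) = 10.13 m
R = A/P = 10.34/10.13 = 1.021 m
Q = (1/n)·A·R^(2/3)·S^(1/2) = (1/0.019) × 10.34 × 1.021^(2/3) × 0.0019^(1/2) = 24.04 m³/s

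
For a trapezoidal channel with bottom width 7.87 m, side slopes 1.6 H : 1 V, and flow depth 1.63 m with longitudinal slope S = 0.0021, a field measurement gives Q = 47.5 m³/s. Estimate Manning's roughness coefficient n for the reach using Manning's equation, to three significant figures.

0.0188

A = (b + z·y)·y = (7.87 + 1.6×1.63)×1.63 = 17.08 m²
P = b + 2y√(1+z²) = 7.87 + 2×1.63×√(1+1.6²) = 14.02 m
R = A/P = 17.08/14.02 = 1.218 m
n = (1/Q)·A·R^(2/3)·S^(1/2) = (1/47.5) × 17.08 × 1.141 × 0.04583 = 0.01879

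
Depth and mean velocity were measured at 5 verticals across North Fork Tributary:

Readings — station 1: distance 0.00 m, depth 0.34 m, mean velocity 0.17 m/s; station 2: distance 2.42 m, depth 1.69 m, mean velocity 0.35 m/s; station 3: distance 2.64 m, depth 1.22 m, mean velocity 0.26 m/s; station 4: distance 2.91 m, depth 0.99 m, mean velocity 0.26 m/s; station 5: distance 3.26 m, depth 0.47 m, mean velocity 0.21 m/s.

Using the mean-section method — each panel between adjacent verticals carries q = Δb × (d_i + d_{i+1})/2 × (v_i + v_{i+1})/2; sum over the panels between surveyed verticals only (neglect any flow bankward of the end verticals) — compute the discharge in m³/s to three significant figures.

Panel 1-2: Δb = 2.42 m, d̄ = (0.34+1.69)/2 = 1.015, v̄ = (0.17+0.35)/2 = 0.26 → q = 2.42×1.015×0.26 = 0.6386 m³/s
Panel 2-3: Δb = 0.22 m, d̄ = (1.69+1.22)/2 = 1.455, v̄ = (0.35+0.26)/2 = 0.305 → q = 0.22×1.455×0.305 = 0.09763 m³/s
Panel 3-4: Δb = 0.27 m, d̄ = (1.22+0.99)/2 = 1.105, v̄ = (0.26+0.26)/2 = 0.26 → q = 0.27×1.105×0.26 = 0.07757 m³/s
Panel 4-5: Δb = 0.35 m, d̄ = (0.99+0.47)/2 = 0.73, v̄ = (0.26+0.21)/2 = 0.235 → q = 0.35×0.73×0.235 = 0.06004 m³/s
Q = Σ q = 0.8739 m³/s

0.874 m³/s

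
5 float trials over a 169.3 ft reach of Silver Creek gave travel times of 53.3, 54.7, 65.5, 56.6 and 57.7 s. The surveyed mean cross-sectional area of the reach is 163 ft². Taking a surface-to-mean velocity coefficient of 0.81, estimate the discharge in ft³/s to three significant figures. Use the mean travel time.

388 ft³/s

t̄ = (53.3 + 54.7 + 65.5 + 56.6 + 57.7) / 5 = 57.56 s
v_surface = L / t̄ = 169.3 / 57.56 = 2.941 ft/s
v_mean = 0.81 × 2.941 = 2.382 ft/s
Q = A × v_mean = 163 × 2.382 = 388.3 ft³/s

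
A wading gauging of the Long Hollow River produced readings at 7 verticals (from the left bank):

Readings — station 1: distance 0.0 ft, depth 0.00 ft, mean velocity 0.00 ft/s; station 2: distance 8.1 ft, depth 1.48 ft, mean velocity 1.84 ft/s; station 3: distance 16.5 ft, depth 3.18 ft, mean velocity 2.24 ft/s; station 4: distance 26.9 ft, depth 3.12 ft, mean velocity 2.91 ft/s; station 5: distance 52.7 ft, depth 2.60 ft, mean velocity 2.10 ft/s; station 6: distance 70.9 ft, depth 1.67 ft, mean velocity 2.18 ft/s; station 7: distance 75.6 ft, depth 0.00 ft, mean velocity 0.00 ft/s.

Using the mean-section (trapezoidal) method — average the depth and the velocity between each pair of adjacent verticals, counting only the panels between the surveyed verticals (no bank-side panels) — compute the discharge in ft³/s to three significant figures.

402 ft³/s

Panel 1-2: Δb = 8.1 ft, d̄ = (0.00+1.48)/2 = 0.74, v̄ = (0.00+1.84)/2 = 0.92 → q = 8.1×0.74×0.92 = 5.514 ft³/s
Panel 2-3: Δb = 8.4 ft, d̄ = (1.48+3.18)/2 = 2.33, v̄ = (1.84+2.24)/2 = 2.04 → q = 8.4×2.33×2.04 = 39.93 ft³/s
Panel 3-4: Δb = 10.4 ft, d̄ = (3.18+3.12)/2 = 3.15, v̄ = (2.24+2.91)/2 = 2.575 → q = 10.4×3.15×2.575 = 84.36 ft³/s
Panel 4-5: Δb = 25.8 ft, d̄ = (3.12+2.60)/2 = 2.86, v̄ = (2.91+2.10)/2 = 2.505 → q = 25.8×2.86×2.505 = 184.8 ft³/s
Panel 5-6: Δb = 18.2 ft, d̄ = (2.60+1.67)/2 = 2.135, v̄ = (2.10+2.18)/2 = 2.14 → q = 18.2×2.135×2.14 = 83.15 ft³/s
Panel 6-7: Δb = 4.7 ft, d̄ = (1.67+0.00)/2 = 0.835, v̄ = (2.18+0.00)/2 = 1.09 → q = 4.7×0.835×1.09 = 4.278 ft³/s
Q = Σ q = 402.1 ft³/s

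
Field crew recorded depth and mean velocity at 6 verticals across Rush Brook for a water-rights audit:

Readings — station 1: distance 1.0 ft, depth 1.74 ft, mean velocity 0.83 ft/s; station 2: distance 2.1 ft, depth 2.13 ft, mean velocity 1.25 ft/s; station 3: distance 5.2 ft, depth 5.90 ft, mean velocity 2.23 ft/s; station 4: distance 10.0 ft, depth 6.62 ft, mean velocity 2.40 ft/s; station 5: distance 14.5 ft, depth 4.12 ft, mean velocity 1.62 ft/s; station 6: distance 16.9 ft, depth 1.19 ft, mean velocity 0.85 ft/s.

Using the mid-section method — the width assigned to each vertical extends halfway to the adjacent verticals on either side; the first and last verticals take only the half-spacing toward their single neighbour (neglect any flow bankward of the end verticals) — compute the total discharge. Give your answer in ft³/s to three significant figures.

156 ft³/s

w_1 = (2.1 − 1.0)/2 = 0.55 ft; q_1 = 0.83 × 1.74 × 0.55 = 0.7943 ft³/s
w_2 = (5.2 − 1.0)/2 = 2.1 ft; q_2 = 1.25 × 2.13 × 2.1 = 5.591 ft³/s
w_3 = (10.0 − 2.1)/2 = 3.95 ft; q_3 = 2.23 × 5.90 × 3.95 = 51.97 ft³/s
w_4 = (14.5 − 5.2)/2 = 4.65 ft; q_4 = 2.40 × 6.62 × 4.65 = 73.88 ft³/s
w_5 = (16.9 − 10.0)/2 = 3.45 ft; q_5 = 1.62 × 4.12 × 3.45 = 23.03 ft³/s
w_6 = (16.9 − 14.5)/2 = 1.2 ft; q_6 = 0.85 × 1.19 × 1.2 = 1.214 ft³/s
Q = Σ qᵢ = 156.5 ft³/s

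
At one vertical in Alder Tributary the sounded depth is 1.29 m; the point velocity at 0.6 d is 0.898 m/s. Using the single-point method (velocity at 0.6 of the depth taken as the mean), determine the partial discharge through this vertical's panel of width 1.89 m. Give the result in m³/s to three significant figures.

2.19 m³/s

v̄ = v₀.₆ = 0.898 m/s
q = v̄ × d × w = 0.8980 × 1.29 × 1.89 = 2.189 m³/s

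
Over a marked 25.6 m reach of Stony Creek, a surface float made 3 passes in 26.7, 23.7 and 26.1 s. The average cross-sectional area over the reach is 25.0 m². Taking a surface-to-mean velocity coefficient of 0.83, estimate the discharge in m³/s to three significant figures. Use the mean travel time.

20.8 m³/s

t̄ = (26.7 + 23.7 + 26.1) / 3 = 25.5 s
v_surface = L / t̄ = 25.6 / 25.5 = 1.004 m/s
v_mean = 0.83 × 1.004 = 0.8333 m/s
Q = A × v_mean = 25.0 × 0.8333 = 20.83 m³/s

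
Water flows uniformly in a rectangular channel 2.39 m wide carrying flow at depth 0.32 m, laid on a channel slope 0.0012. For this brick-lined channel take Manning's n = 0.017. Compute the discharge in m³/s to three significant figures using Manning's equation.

A = b·y = 2.39 × 0.32 = 0.7648 m²
P = b + 2y = 2.39 + 2×0.32 = 3.030 m
R = A/P = 0.7648/3.030 = 0.2524 m
Q = (1/n)·A·R^(2/3)·S^(1/2) = (1/0.017) × 0.7648 × 0.2524^(2/3) × 0.0012^(1/2) = 0.6224 m³/s

0.622 m³/s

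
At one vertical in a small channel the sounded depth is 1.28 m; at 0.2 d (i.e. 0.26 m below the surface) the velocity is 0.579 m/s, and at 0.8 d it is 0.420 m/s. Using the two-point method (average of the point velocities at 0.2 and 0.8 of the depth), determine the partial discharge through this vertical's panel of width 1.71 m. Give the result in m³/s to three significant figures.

v̄ = (0.579 + 0.420) / 2 = 0.4995 m/s
q = v̄ × d × w = 0.4995 × 1.28 × 1.71 = 1.093 m³/s

1.09 m³/s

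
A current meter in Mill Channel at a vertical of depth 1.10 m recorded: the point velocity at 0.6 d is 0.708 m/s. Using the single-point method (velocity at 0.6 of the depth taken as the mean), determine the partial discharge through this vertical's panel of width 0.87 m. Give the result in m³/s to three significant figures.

v̄ = v₀.₆ = 0.708 m/s
q = v̄ × d × w = 0.7080 × 1.10 × 0.87 = 0.6776 m³/s

0.678 m³/s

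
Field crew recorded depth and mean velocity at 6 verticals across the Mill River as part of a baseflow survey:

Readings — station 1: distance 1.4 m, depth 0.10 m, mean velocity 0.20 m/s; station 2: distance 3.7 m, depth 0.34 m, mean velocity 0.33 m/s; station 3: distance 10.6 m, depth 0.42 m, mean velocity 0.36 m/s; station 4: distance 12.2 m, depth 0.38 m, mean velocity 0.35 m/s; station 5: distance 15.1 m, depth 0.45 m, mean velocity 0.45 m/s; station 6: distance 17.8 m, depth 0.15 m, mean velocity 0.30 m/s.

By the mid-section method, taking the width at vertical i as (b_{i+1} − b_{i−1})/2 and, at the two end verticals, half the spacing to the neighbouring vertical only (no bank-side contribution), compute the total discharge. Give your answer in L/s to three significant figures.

w_1 = (3.7 − 1.4)/2 = 1.15 m; q_1 = 0.20 × 0.10 × 1.15 = 0.02300 m³/s
w_2 = (10.6 − 1.4)/2 = 4.6 m; q_2 = 0.33 × 0.34 × 4.6 = 0.5161 m³/s
w_3 = (12.2 − 3.7)/2 = 4.25 m; q_3 = 0.36 × 0.42 × 4.25 = 0.6426 m³/s
w_4 = (15.1 − 10.6)/2 = 2.25 m; q_4 = 0.35 × 0.38 × 2.25 = 0.2993 m³/s
w_5 = (17.8 − 12.2)/2 = 2.8 m; q_5 = 0.45 × 0.45 × 2.8 = 0.5670 m³/s
w_6 = (17.8 − 15.1)/2 = 1.35 m; q_6 = 0.30 × 0.15 × 1.35 = 0.06075 m³/s
Q = Σ qᵢ = 2.109 m³/s
= 2.109 × 1000 = 2109 L/s

2110 L/s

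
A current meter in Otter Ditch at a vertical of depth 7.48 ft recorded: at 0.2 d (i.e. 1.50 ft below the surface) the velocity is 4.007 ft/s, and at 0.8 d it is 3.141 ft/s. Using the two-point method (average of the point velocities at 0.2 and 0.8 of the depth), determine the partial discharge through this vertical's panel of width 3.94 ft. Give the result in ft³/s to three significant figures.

v̄ = (4.007 + 3.141) / 2 = 3.574 ft/s
q = v̄ × d × w = 3.574 × 7.48 × 3.94 = 105.3 ft³/s

105 ft³/s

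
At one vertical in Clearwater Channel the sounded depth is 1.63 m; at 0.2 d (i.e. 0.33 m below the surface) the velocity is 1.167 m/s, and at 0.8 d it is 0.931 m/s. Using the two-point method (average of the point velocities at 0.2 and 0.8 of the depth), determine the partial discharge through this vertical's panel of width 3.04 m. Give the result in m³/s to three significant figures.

v̄ = (1.167 + 0.931) / 2 = 1.049 m/s
q = v̄ × d × w = 1.049 × 1.63 × 3.04 = 5.198 m³/s

5.20 m³/s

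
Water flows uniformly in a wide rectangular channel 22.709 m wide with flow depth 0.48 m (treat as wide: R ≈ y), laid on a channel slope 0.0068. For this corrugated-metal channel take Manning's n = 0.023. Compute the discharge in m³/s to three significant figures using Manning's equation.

24.0 m³/s

A = b·y = 22.709 × 0.48 = 10.90 m²
Wide channel: R ≈ y = 0.48 m
Q = (1/n)·A·R^(2/3)·S^(1/2) = (1/0.023) × 10.90 × 0.4800^(2/3) × 0.0068^(1/2) = 23.96 m³/s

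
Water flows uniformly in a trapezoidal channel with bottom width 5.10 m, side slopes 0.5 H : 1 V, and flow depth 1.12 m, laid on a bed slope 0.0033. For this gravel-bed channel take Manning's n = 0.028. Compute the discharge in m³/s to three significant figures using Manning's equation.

11.5 m³/s

A = (b + z·y)·y = (5.10 + 0.5×1.12)×1.12 = 6.339 m²
P = b + 2y√(1+z²) = 5.10 + 2×1.12×√(1+0.5²) = 7.604 m
R = A/P = 6.339/7.604 = 0.8336 m
Q = (1/n)·A·R^(2/3)·S^(1/2) = (1/0.028) × 6.339 × 0.8336^(2/3) × 0.0033^(1/2) = 11.52 m³/s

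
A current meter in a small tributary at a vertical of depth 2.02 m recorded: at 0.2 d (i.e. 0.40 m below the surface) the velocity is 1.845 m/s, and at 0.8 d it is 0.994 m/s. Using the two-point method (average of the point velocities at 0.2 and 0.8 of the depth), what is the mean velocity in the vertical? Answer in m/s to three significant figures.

1.42 m/s

v̄ = (1.845 + 0.994) / 2 = 1.420 m/s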